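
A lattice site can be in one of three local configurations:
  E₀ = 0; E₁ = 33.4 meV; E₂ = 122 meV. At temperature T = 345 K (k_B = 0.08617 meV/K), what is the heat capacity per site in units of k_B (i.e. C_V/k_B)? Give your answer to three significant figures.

k_BT = 0.08617 × 345 K = 29.729 meV.
Eᵢ/kT = 0, 1.1235, 4.1037.
Z = Σ e^(−Eᵢ/kT) = e^(−0) + e^(−1.1235) + e^(−4.1037) = 1.0000 + 0.32514 + 0.016511 = 1.3417.
⟨E⟩ = 9.5953 meV, ⟨E²⟩ = 453.50 meV².
C_V/k_B = (⟨E²⟩ − ⟨E⟩²)/(kT)² = (453.50 − 92.070)/883.81 = 0.409.

0.409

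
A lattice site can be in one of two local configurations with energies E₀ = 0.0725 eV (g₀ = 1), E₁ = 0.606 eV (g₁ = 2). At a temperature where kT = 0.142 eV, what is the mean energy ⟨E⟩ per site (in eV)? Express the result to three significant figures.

0.0963 eV

Eᵢ/kT = 0.51056, 4.2676.
Z = Σ gᵢe^(−Eᵢ/kT) = 1·e^(−0.51056) + 2·e^(−4.2676) = 0.60016 + 0.028031 = 0.62819.
⟨E⟩ = Σ Eᵢ gᵢe^(−Eᵢ/kT) / Z = (0.0725·0.60016 + 0.606·0.028031) / 0.62819 = 0.0963 eV.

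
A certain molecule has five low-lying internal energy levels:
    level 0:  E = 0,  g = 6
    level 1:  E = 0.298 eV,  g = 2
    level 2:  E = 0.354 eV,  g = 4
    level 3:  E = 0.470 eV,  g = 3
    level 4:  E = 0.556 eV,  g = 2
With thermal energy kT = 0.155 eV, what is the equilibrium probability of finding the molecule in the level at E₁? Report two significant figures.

Eᵢ/kT = 0, 1.923, 2.284, 3.032, 3.587.
Z = Σ gᵢe^(−Eᵢ/kT) = 6·e^(−0) + 2·e^(−1.923) + 4·e^(−2.284) + 3·e^(−3.032) + 2·e^(−3.587) = 6.000 + 0.2923 + 0.4075 + 0.1447 + 0.05536 = 6.900.
P₁ = g₁ e^(−E₁/kT) / Z = 0.2923/6.900 = 0.042.

0.042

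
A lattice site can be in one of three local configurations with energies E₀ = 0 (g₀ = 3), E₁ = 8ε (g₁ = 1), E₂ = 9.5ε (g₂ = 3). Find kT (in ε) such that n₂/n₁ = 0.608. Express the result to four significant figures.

0.9397 ε

n₂/n₁ = (g₂/g₁) exp[−(E₂−E₁)/kT] = 0.608.
⇒ (E₂−E₁)/kT = ln((3/1)/0.608) = ln(4.93421) = 1.59619.
kT = 1.5ε / 1.59619 = 0.9397 ε.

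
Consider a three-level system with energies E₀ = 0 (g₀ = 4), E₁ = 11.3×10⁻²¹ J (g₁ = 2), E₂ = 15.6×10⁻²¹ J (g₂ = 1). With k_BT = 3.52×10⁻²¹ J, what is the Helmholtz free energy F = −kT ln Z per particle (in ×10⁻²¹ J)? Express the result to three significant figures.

Eᵢ/kT = 0, 3.2102, 4.4318.
Z = Σ gᵢe^(−Eᵢ/kT) = 4·e^(−0) + 2·e^(−3.2102) + 1·e^(−4.4318) = 4.0000 + 0.080697 + 0.011893 = 4.0926.
F = −kT ln Z = −3.52 × ln(4.0926) = −3.52 × 1.4092 = -4.96 ×10⁻²¹ J.

-4.96 ×10⁻²¹ J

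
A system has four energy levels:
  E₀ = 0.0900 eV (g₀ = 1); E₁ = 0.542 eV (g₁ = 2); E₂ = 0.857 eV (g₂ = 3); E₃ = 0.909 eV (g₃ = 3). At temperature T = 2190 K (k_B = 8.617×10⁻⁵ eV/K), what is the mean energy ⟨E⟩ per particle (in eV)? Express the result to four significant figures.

0.2109 eV

k_BT = 8.617×10⁻⁵ × 2190 K = 0.188712 eV.
Eᵢ/kT = 0.476917, 2.87210, 4.54131, 4.81686.
Z = Σ gᵢe^(−Eᵢ/kT) = 1·e^(−0.476917) + 2·e^(−2.87210) + 3·e^(−4.54131) + 3·e^(−4.81686) = 0.620694 + 0.113160 + 0.0319783 + 0.0242765 = 0.790109.
⟨E⟩ = Σ Eᵢ gᵢe^(−Eᵢ/kT) / Z = (0.0900·0.620694 + 0.542·0.113160 + 0.857·0.0319783 + 0.909·0.0242765) / 0.790109 = 0.2109 eV.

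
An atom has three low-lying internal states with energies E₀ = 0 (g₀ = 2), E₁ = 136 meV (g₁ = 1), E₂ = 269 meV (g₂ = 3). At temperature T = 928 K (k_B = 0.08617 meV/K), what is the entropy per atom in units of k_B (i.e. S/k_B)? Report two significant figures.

k_BT = 0.08617 × 928 K = 79.97 meV.
Eᵢ/kT = 0, 1.701, 3.364.
Z = Σ gᵢe^(−Eᵢ/kT) = 2·e^(−0) + 1·e^(−1.701) + 3·e^(−3.364) = 2.000 + 0.1825 + 0.1038 = 2.286.
⟨E⟩ = Σ EᵢPᵢ = 23.07 meV.
S/k_B = ln Z + ⟨E⟩/kT = ln(2.286) + 23.07/79.97 = 0.8268 + 0.2885 = 1.1.

1.1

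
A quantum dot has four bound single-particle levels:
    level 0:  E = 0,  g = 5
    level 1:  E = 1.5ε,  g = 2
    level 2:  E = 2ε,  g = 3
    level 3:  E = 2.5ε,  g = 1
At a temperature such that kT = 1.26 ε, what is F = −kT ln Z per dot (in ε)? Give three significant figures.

Eᵢ/kT = 0, 1.1905, 1.5873, 1.9841.
Z = Σ gᵢe^(−Eᵢ/kT) = 5·e^(−0) + 2·e^(−1.1905) + 3·e^(−1.5873) + 1·e^(−1.9841) = 5.0000 + 0.60814 + 0.61343 + 0.13750 = 6.3591.
F = −kT ln Z = −1.26 × ln(6.3591) = −1.26 × 1.8499 = -2.33 ε.

-2.33 ε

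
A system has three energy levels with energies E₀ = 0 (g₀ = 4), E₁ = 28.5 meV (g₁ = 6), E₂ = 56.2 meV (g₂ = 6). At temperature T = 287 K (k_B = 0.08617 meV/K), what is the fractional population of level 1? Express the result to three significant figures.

0.291

k_BT = 0.08617 × 287 K = 24.731 meV.
Eᵢ/kT = 0, 1.1524, 2.2725.
Z = Σ gᵢe^(−Eᵢ/kT) = 4·e^(−0) + 6·e^(−1.1524) + 6·e^(−2.2725) = 4.0000 + 1.8953 + 0.61833 = 6.5136.
P₁ = g₁ e^(−E₁/kT) / Z = 1.8953/6.5136 = 0.291.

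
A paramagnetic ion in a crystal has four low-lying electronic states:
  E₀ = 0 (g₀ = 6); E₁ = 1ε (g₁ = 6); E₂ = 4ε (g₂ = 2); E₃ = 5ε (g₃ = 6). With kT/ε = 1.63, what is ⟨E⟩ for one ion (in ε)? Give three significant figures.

0.550 ε

Eᵢ/kT = 0, 0.61350, 2.4540, 3.0675.
Z = Σ gᵢe^(−Eᵢ/kT) = 6·e^(−0) + 6·e^(−0.61350) + 2·e^(−2.4540) + 6·e^(−3.0675) = 6.0000 + 3.2487 + 0.17190 + 0.27922 = 9.6998.
⟨E⟩ = Σ Eᵢ gᵢe^(−Eᵢ/kT) / Z = (0·6.0000 + 1·3.2487 + 4·0.17190 + 5·0.27922) / 9.6998 = 0.550 ε.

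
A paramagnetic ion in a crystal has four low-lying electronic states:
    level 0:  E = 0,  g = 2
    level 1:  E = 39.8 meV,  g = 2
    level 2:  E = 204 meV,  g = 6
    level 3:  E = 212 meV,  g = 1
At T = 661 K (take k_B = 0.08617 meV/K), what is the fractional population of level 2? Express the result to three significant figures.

k_BT = 0.08617 × 661 K = 56.958 meV.
Eᵢ/kT = 0, 0.69876, 3.5816, 3.7220.
Z = Σ gᵢe^(−Eᵢ/kT) = 2·e^(−0) + 2·e^(−0.69876) + 6·e^(−3.5816) + 1·e^(−3.7220) = 2.0000 + 0.99440 + 0.16699 + 0.024186 = 3.1856.
P₂ = g₂ e^(−E₂/kT) / Z = 0.16699/3.1856 = 0.0524.

0.0524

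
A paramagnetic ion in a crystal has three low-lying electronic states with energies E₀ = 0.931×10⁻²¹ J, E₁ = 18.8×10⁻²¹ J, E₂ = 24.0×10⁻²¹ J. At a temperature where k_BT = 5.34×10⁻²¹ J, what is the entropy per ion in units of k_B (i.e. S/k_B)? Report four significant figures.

0.2146

Eᵢ/kT = 0.174345, 3.52060, 4.49438.
Z = Σ e^(−Eᵢ/kT) = e^(−0.174345) + e^(−3.52060) + e^(−4.49438) = 0.840007 + 0.0295817 + 0.0111716 = 0.880760.
⟨E⟩ = Σ EᵢPᵢ = 1.82377 ×10⁻²¹ J.
S/k_B = ln Z + ⟨E⟩/kT = ln(0.880760) + 1.82377/5.34 = -0.126970 + 0.341530 = 0.2146.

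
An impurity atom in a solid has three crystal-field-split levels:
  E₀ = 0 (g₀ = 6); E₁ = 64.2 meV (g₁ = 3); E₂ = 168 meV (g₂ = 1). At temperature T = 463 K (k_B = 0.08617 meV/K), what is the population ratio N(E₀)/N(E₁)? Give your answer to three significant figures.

10.0

k_BT = 0.08617 × 463 K = 39.897 meV.
n₀/n₁ = (g₀/g₁) exp[−(E₀−E₁)/kT] = (6/3) × exp(−(-64.2 meV)/(39.897 meV)) = (6/3) × exp(1.6091) = 10.0.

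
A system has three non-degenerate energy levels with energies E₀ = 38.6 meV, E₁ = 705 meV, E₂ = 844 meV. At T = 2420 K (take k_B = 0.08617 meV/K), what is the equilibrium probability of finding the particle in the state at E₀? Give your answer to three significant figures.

k_BT = 0.08617 × 2420 K = 208.53 meV.
Eᵢ/kT = 0.18511, 3.3808, 4.0474.
Z = Σ e^(−Eᵢ/kT) = e^(−0.18511) + e^(−3.3808) + e^(−4.0474) = 0.83101 + 0.034020 + 0.017468 = 0.88250.
P₀ = e^(−E₀/kT) / Z = 0.83101/0.88250 = 0.942.

0.942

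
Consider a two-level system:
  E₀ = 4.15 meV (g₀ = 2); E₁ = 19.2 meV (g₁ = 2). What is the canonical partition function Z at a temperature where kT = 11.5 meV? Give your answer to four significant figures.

Eᵢ/kT = 0.360870, 1.66957.
Z = Σ gᵢe^(−Eᵢ/kT) = 2·e^(−0.360870) + 2·e^(−1.66957) = 1.39414 + 0.376656 = 1.77080.

Z = 1.771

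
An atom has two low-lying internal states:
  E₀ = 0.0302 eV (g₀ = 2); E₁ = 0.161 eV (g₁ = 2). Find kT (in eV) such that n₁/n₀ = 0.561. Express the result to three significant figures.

n₁/n₀ = (g₁/g₀) exp[−(E₁−E₀)/kT] = 0.561.
⇒ (E₁−E₀)/kT = ln((2/2)/0.561) = ln(1.7825) = 0.57802.
kT = 0.1308 eV / 0.57802 = 0.226 eV.

0.226 eV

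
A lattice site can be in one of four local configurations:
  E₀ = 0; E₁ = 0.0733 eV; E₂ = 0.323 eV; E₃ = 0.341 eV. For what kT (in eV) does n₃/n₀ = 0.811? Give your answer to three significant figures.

1.63 eV

n₃/n₀ = exp[−(E₃−E₀)/kT] = 0.811.
⇒ (E₃−E₀)/kT = ln(1/0.811) = ln(1.2330) = 0.20945.
kT = 0.341 eV / 0.20945 = 1.63 eV.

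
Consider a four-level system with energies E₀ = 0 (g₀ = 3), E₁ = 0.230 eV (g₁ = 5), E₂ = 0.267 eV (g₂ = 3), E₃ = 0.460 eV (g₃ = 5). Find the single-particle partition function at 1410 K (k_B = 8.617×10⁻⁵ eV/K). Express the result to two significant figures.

k_BT = 8.617×10⁻⁵ × 1410 K = 0.1215 eV.
Eᵢ/kT = 0, 1.893, 2.198, 3.786.
Z = Σ gᵢe^(−Eᵢ/kT) = 3·e^(−0) + 5·e^(−1.893) + 3·e^(−2.198) + 5·e^(−3.786) = 3.000 + 0.7531 + 0.3331 + 0.1134 = 4.200.

Z = 4.2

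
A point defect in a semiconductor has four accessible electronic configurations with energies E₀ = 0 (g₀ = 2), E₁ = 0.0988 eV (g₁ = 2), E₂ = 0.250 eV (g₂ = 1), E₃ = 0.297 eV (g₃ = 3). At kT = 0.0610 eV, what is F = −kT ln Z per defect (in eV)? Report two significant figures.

-0.054 eV

Eᵢ/kT = 0, 1.620, 4.098, 4.869.
Z = Σ gᵢe^(−Eᵢ/kT) = 2·e^(−0) + 2·e^(−1.620) + 1·e^(−4.098) + 3·e^(−4.869) = 2.000 + 0.3958 + 0.01661 + 0.02304 = 2.435.
F = −kT ln Z = −0.0610 × ln(2.435) = −0.0610 × 0.8899 = -0.054 eV.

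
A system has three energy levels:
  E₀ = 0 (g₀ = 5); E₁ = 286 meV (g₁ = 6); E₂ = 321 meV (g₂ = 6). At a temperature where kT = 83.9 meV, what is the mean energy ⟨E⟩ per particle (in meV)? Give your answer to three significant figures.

Eᵢ/kT = 0, 3.4088, 3.8260.
Z = Σ gᵢe^(−Eᵢ/kT) = 5·e^(−0) + 6·e^(−3.4088) + 6·e^(−3.8260) = 5.0000 + 0.19849 + 0.13078 = 5.3293.
⟨E⟩ = Σ Eᵢ gᵢe^(−Eᵢ/kT) / Z = (0·5.0000 + 286·0.19849 + 321·0.13078) / 5.3293 = 18.5 meV.

18.5 meV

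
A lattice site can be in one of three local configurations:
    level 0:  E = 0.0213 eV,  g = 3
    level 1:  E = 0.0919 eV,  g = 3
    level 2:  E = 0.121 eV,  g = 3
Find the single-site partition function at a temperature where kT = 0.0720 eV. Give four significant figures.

Z = 3.628

Eᵢ/kT = 0.295833, 1.27639, 1.68056.
Z = Σ gᵢe^(−Eᵢ/kT) = 3·e^(−0.295833) + 3·e^(−1.27639) + 3·e^(−1.68056) = 2.23173 + 0.837128 + 0.558809 = 3.62767.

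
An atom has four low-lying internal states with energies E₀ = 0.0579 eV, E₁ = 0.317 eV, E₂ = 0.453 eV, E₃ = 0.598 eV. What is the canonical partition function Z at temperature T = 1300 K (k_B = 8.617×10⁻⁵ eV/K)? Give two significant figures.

Z = 0.68

k_BT = 8.617×10⁻⁵ × 1300 K = 0.1120 eV.
Eᵢ/kT = 0.5170, 2.830, 4.045, 5.339.
Z = Σ e^(−Eᵢ/kT) = e^(−0.5170) + e^(−2.830) + e^(−4.045) + e^(−5.339) = 0.5963 + 0.05901 + 0.01751 + 0.004801 = 0.6776.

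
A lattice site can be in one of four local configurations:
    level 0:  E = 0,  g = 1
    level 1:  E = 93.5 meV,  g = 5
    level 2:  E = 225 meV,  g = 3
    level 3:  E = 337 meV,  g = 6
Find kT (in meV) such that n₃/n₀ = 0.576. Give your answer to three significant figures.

n₃/n₀ = (g₃/g₀) exp[−(E₃−E₀)/kT] = 0.576.
⇒ (E₃−E₀)/kT = ln((6/1)/0.576) = ln(10.417) = 2.3434.
kT = 337 meV / 2.3434 = 144 meV.

144 meV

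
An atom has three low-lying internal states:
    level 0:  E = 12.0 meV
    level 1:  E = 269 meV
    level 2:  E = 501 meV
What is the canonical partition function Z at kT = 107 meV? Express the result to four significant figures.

Eᵢ/kT = 0.112150, 2.51402, 4.68224.
Z = Σ e^(−Eᵢ/kT) = e^(−0.112150) + e^(−2.51402) + e^(−4.68224) = 0.893910 + 0.0809422 + 0.00925825 = 0.984110.

Z = 0.9841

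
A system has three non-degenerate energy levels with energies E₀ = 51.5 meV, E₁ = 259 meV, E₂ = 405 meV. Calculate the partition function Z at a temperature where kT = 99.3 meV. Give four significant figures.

Eᵢ/kT = 0.518630, 2.60826, 4.07855.
Z = Σ e^(−Eᵢ/kT) = e^(−0.518630) + e^(−2.60826) + e^(−4.07855) = 0.595336 + 0.0736626 + 0.0169320 = 0.685931.

Z = 0.6859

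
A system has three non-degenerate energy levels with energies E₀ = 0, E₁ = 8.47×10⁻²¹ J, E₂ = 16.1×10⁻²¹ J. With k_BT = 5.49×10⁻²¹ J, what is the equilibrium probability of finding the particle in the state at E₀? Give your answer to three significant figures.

Eᵢ/kT = 0, 1.5428, 2.9326.
Z = Σ e^(−Eᵢ/kT) = e^(−0) + e^(−1.5428) + e^(−2.9326) = 1.0000 + 0.21378 + 0.053258 = 1.2670.
P₀ = e^(−E₀/kT) / Z = 1.0000/1.2670 = 0.789.

0.789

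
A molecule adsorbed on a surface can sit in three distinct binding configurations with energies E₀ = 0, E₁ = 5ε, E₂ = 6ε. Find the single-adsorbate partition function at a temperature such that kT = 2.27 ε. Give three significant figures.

Z = 1.18

Eᵢ/kT = 0, 2.2026, 2.6432.
Z = Σ e^(−Eᵢ/kT) = e^(−0) + e^(−2.2026) + e^(−2.6432) = 1.0000 + 0.11052 + 0.071133 = 1.1817.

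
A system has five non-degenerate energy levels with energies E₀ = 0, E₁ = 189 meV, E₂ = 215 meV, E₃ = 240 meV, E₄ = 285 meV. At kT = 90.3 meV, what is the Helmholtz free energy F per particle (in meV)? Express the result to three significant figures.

Eᵢ/kT = 0, 2.0930, 2.3810, 2.6578, 3.1561.
Z = Σ e^(−Eᵢ/kT) = e^(−0) + e^(−2.0930) + e^(−2.3810) + e^(−2.6578) + e^(−3.1561) = 1.0000 + 0.12332 + 0.092458 + 0.070102 + 0.042592 = 1.3285.
F = −kT ln Z = −90.3 × ln(1.3285) = −90.3 × 0.28405 = -25.6 meV.

-25.6 meV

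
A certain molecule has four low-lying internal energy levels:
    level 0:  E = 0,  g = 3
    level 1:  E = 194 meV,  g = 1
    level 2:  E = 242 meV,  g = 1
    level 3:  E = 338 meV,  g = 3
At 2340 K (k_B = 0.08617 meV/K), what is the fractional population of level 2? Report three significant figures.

k_BT = 0.08617 × 2340 K = 201.64 meV.
Eᵢ/kT = 0, 0.96211, 1.2002, 1.6763.
Z = Σ gᵢe^(−Eᵢ/kT) = 3·e^(−0) + 1·e^(−0.96211) + 1·e^(−1.2002) + 3·e^(−1.6763) = 3.0000 + 0.38209 + 0.30113 + 0.56119 = 4.2444.
P₂ = g₂ e^(−E₂/kT) / Z = 0.30113/4.2444 = 0.0709.

0.0709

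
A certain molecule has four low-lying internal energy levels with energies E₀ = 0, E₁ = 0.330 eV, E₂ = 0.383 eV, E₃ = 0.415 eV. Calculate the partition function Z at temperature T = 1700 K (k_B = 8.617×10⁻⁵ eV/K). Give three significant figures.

k_BT = 8.617×10⁻⁵ × 1700 K = 0.14649 eV.
Eᵢ/kT = 0, 2.2527, 2.6145, 2.8330.
Z = Σ e^(−Eᵢ/kT) = e^(−0) + e^(−2.2527) + e^(−2.6145) + e^(−2.8330) = 1.0000 + 0.10512 + 0.073204 + 0.058836 = 1.2372.

Z = 1.24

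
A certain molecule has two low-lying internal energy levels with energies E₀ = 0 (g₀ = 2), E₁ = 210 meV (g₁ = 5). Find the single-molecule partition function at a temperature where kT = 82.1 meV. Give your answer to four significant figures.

Z = 2.387

Eᵢ/kT = 0, 2.55786.
Z = Σ gᵢe^(−Eᵢ/kT) = 2·e^(−0) + 5·e^(−2.55786) = 2.00000 + 0.387352 = 2.38735.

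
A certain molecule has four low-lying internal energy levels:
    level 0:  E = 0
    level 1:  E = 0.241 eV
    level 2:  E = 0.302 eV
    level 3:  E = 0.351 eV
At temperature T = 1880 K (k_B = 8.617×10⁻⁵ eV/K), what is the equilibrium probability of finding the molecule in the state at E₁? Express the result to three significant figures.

0.151

k_BT = 8.617×10⁻⁵ × 1880 K = 0.16200 eV.
Eᵢ/kT = 0, 1.4877, 1.8642, 2.1667.
Z = Σ e^(−Eᵢ/kT) = e^(−0) + e^(−1.4877) + e^(−1.8642) + e^(−2.1667) = 1.0000 + 0.22589 + 0.15502 + 0.11456 = 1.4955.
P₁ = e^(−E₁/kT) / Z = 0.22589/1.4955 = 0.151.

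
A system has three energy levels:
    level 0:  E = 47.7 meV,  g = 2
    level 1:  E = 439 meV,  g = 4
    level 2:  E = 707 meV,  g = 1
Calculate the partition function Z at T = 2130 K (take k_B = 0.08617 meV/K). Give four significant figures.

Z = 1.929

k_BT = 0.08617 × 2130 K = 183.542 meV.
Eᵢ/kT = 0.259886, 2.39182, 3.85198.
Z = Σ gᵢe^(−Eᵢ/kT) = 2·e^(−0.259886) + 4·e^(−2.39182) + 1·e^(−3.85198) = 1.54228 + 0.365852 + 0.0212376 = 1.92937.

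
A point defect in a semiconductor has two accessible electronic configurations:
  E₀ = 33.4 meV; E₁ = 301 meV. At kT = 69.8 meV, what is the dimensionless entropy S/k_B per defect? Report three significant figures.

Eᵢ/kT = 0.47851, 4.3123.
Z = Σ e^(−Eᵢ/kT) = e^(−0.47851) + e^(−4.3123) = 0.61971 + 0.013403 = 0.63311.
⟨E⟩ = Σ EᵢPᵢ = 39.065 meV.
S/k_B = ln Z + ⟨E⟩/kT = ln(0.63311) + 39.065/69.8 = -0.45711 + 0.55967 = 0.103.

0.103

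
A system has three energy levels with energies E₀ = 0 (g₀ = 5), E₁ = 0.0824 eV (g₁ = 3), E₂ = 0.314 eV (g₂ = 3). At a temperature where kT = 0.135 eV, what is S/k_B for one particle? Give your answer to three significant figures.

2.18

Eᵢ/kT = 0, 0.61037, 2.3259.
Z = Σ gᵢe^(−Eᵢ/kT) = 5·e^(−0) + 3·e^(−0.61037) + 3·e^(−2.3259) = 5.0000 + 1.6294 + 0.29309 = 6.9225.
⟨E⟩ = Σ EᵢPᵢ = 0.032689 eV.
S/k_B = ln Z + ⟨E⟩/kT = ln(6.9225) + 0.032689/0.135 = 1.9348 + 0.24214 = 2.18.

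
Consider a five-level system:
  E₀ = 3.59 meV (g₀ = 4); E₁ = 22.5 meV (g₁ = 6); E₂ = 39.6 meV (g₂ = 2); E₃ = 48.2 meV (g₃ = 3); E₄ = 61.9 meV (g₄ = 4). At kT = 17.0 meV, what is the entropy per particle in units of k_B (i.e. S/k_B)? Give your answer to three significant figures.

2.45

Eᵢ/kT = 0.21118, 1.3235, 2.3294, 2.8353, 3.6412.
Z = Σ gᵢe^(−Eᵢ/kT) = 4·e^(−0.21118) + 6·e^(−1.3235) + 2·e^(−2.3294) + 3·e^(−2.8353) + 4·e^(−3.6412) = 3.2385 + 1.5972 + 0.19471 + 0.17610 + 0.10488 = 5.3114.
⟨E⟩ = Σ EᵢPᵢ = 13.227 meV.
S/k_B = ln Z + ⟨E⟩/kT = ln(5.3114) + 13.227/17.0 = 1.6699 + 0.77806 = 2.45.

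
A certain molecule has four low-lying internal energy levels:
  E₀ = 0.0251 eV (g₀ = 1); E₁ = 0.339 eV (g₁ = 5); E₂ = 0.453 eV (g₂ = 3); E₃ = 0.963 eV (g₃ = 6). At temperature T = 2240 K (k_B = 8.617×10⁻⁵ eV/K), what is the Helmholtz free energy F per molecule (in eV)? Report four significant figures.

k_BT = 8.617×10⁻⁵ × 2240 K = 0.193021 eV.
Eᵢ/kT = 0.130038, 1.75629, 2.34689, 4.98909.
Z = Σ gᵢe^(−Eᵢ/kT) = 1·e^(−0.130038) + 5·e^(−1.75629) + 3·e^(−2.34689) + 6·e^(−4.98909) = 0.878062 + 0.863422 + 0.286999 + 0.0408712 = 2.06935.
F = −kT ln Z = −0.193021 × ln(2.06935) = −0.193021 × 0.727235 = -0.1404 eV.

-0.1404 eV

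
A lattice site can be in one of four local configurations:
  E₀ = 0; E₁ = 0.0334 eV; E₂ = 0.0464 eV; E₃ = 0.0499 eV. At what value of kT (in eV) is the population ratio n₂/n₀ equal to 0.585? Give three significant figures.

n₂/n₀ = exp[−(E₂−E₀)/kT] = 0.585.
⇒ (E₂−E₀)/kT = ln(1/0.585) = ln(1.7094) = 0.53614.
kT = 0.0464 eV / 0.53614 = 0.0865 eV.

0.0865 eV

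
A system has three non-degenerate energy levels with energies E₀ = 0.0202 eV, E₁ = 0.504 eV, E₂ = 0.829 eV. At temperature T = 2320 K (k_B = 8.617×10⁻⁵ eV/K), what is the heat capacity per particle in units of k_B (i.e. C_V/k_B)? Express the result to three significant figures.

0.663

k_BT = 8.617×10⁻⁵ × 2320 K = 0.19991 eV.
Eᵢ/kT = 0.10105, 2.5211, 4.1469.
Z = Σ e^(−Eᵢ/kT) = e^(−0.10105) + e^(−2.5211) + e^(−4.1469) = 0.90389 + 0.080371 + 0.015813 = 1.0001.
⟨E⟩ = 0.071867 eV, ⟨E²⟩ = 0.031649 eV².
C_V/k_B = (⟨E²⟩ − ⟨E⟩²)/(kT)² = (0.031649 − 0.0051649)/0.039964 = 0.663.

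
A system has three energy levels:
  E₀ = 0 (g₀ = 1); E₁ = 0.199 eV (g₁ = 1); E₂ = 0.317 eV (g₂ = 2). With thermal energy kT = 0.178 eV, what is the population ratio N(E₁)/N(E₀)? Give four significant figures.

n₁/n₀ = (g₁/g₀) exp[−(E₁−E₀)/kT] = (1/1) × exp(−(0.199 eV)/(0.178 eV)) = (1/1) × exp(-1.11798) = 0.3269.

0.3269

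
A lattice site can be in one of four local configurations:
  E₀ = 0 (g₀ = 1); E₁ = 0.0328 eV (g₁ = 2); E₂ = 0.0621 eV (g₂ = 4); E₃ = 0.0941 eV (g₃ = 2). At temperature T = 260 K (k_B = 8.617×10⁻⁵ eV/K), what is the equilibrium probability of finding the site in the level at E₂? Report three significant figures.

0.144

k_BT = 8.617×10⁻⁵ × 260 K = 0.022404 eV.
Eᵢ/kT = 0, 1.4640, 2.7718, 4.2001.
Z = Σ gᵢe^(−Eᵢ/kT) = 1·e^(−0) + 2·e^(−1.4640) + 4·e^(−2.7718) + 2·e^(−4.2001) = 1.0000 + 0.46262 + 0.25020 + 0.029988 = 1.7428.
P₂ = g₂ e^(−E₂/kT) / Z = 0.25020/1.7428 = 0.144.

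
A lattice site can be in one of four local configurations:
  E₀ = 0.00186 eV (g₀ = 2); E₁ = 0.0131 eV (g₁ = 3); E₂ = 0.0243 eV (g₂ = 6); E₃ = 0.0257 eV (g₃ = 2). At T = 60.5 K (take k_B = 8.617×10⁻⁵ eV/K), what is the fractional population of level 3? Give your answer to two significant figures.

0.0084

k_BT = 8.617×10⁻⁵ × 60.5 K = 0.005213 eV.
Eᵢ/kT = 0.3568, 2.513, 4.661, 4.930.
Z = Σ gᵢe^(−Eᵢ/kT) = 2·e^(−0.3568) + 3·e^(−2.513) + 6·e^(−4.661) + 2·e^(−4.930) = 1.400 + 0.2431 + 0.05674 + 0.01445 = 1.714.
P₃ = g₃ e^(−E₃/kT) / Z = 0.01445/1.714 = 0.0084.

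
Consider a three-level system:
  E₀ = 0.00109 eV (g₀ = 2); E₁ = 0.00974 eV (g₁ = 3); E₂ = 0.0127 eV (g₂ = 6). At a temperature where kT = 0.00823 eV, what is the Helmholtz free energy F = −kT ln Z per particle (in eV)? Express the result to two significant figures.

Eᵢ/kT = 0.1324, 1.183, 1.543.
Z = Σ gᵢe^(−Eᵢ/kT) = 2·e^(−0.1324) + 3·e^(−1.183) + 6·e^(−1.543) = 1.752 + 0.9191 + 1.282 = 3.953.
F = −kT ln Z = −0.00823 × ln(3.953) = −0.00823 × 1.374 = -0.011 eV.

-0.011 eV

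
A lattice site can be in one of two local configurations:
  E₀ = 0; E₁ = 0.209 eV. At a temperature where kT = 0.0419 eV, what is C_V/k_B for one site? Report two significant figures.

0.17

Eᵢ/kT = 0, 4.988.
Z = Σ e^(−Eᵢ/kT) = e^(−0) + e^(−4.988) = 1.000 + 0.006819 = 1.007.
⟨E⟩ = 0.001415 eV, ⟨E²⟩ = 0.0002958 eV².
C_V/k_B = (⟨E²⟩ − ⟨E⟩²)/(kT)² = (0.0002958 − 0.000002002)/0.001756 = 0.17.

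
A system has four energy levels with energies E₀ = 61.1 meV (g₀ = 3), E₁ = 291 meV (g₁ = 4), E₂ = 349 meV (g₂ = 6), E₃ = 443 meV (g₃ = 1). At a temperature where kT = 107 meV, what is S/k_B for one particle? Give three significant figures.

1.92

Eᵢ/kT = 0.57103, 2.7196, 3.2617, 4.1402.
Z = Σ gᵢe^(−Eᵢ/kT) = 3·e^(−0.57103) + 4·e^(−2.7196) + 6·e^(−3.2617) + 1·e^(−4.1402) = 1.6948 + 0.26360 + 0.22994 + 0.015920 = 2.2043.
⟨E⟩ = Σ EᵢPᵢ = 121.38 meV.
S/k_B = ln Z + ⟨E⟩/kT = ln(2.2043) + 121.38/107 = 0.79041 + 1.1344 = 1.92.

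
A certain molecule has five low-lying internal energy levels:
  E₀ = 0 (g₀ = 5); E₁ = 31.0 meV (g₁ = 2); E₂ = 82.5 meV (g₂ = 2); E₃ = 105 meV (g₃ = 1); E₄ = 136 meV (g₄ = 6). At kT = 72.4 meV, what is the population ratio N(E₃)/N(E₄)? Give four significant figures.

n₃/n₄ = (g₃/g₄) exp[−(E₃−E₄)/kT] = (1/6) × exp(−(-31 meV)/(72.4 meV)) = (1/6) × exp(0.428177) = 0.2557.

0.2557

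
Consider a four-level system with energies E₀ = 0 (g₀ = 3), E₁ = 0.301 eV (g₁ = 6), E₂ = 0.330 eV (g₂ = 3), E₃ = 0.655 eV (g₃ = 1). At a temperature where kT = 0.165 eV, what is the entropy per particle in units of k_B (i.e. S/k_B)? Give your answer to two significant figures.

Eᵢ/kT = 0, 1.824, 2.000, 3.970.
Z = Σ gᵢe^(−Eᵢ/kT) = 3·e^(−0) + 6·e^(−1.824) + 3·e^(−2.000) + 1·e^(−3.970) = 3.000 + 0.9683 + 0.4060 + 0.01887 = 4.393.
⟨E⟩ = Σ EᵢPᵢ = 0.09966 eV.
S/k_B = ln Z + ⟨E⟩/kT = ln(4.393) + 0.09966/0.165 = 1.480 + 0.6040 = 2.1.

2.1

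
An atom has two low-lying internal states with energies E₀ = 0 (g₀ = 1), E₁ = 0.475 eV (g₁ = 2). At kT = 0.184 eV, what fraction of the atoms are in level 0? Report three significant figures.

0.869

Eᵢ/kT = 0, 2.5815.
Z = Σ gᵢe^(−Eᵢ/kT) = 1·e^(−0) + 2·e^(−2.5815) = 1.0000 + 0.15132 = 1.1513.
P₀ = g₀ e^(−E₀/kT) / Z = 1.0000/1.1513 = 0.869.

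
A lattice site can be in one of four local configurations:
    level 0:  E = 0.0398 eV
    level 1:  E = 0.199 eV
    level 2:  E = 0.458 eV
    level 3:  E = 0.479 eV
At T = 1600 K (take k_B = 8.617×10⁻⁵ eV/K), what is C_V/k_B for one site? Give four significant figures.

0.7046

k_BT = 8.617×10⁻⁵ × 1600 K = 0.137872 eV.
Eᵢ/kT = 0.288674, 1.44337, 3.32192, 3.47424.
Z = Σ e^(−Eᵢ/kT) = e^(−0.288674) + e^(−1.44337) + e^(−3.32192) + e^(−3.47424) = 0.749256 + 0.236131 + 0.0360835 + 0.0309854 = 1.05246.
⟨E⟩ = 0.102787 eV, ⟨E²⟩ = 0.0239593 eV².
C_V/k_B = (⟨E²⟩ − ⟨E⟩²)/(kT)² = (0.0239593 − 0.0105652)/0.0190087 = 0.7046.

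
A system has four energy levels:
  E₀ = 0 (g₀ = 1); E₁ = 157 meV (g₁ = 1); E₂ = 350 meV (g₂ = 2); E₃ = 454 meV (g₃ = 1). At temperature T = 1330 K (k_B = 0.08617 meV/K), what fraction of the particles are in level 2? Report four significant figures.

0.06899

k_BT = 0.08617 × 1330 K = 114.606 meV.
Eᵢ/kT = 0, 1.36991, 3.05394, 3.96140.
Z = Σ gᵢe^(−Eᵢ/kT) = 1·e^(−0) + 1·e^(−1.36991) + 2·e^(−3.05394) + 1·e^(−3.96140) = 1.00000 + 0.254130 + 0.0943454 + 0.0190364 = 1.36751.
P₂ = g₂ e^(−E₂/kT) / Z = 0.0943454/1.36751 = 0.06899.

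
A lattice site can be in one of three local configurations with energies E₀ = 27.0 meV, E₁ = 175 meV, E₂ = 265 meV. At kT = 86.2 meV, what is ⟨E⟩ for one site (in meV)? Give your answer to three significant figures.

60.5 meV

Eᵢ/kT = 0.31323, 2.0302, 3.0742.
Z = Σ e^(−Eᵢ/kT) = e^(−0.31323) + e^(−2.0302) + e^(−3.0742) = 0.73108 + 0.13131 + 0.046227 = 0.90862.
⟨E⟩ = Σ Eᵢ e^(−Eᵢ/kT) / Z = (27.0·0.73108 + 175·0.13131 + 265·0.046227) / 0.90862 = 60.5 meV.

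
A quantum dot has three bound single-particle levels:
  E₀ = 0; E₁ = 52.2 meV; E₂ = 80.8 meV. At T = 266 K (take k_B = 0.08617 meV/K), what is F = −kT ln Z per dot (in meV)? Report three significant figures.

-2.84 meV

k_BT = 0.08617 × 266 K = 22.921 meV.
Eᵢ/kT = 0, 2.2774, 3.5252.
Z = Σ e^(−Eᵢ/kT) = e^(−0) + e^(−2.2774) + e^(−3.5252) = 1.0000 + 0.10255 + 0.029446 = 1.1320.
F = −kT ln Z = −22.921 × ln(1.1320) = −22.921 × 0.12399 = -2.84 meV.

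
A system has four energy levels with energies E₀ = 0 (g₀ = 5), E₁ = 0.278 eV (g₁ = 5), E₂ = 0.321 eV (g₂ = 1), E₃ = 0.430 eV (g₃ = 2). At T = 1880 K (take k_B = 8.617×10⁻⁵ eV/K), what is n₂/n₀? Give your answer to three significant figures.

0.0276

k_BT = 8.617×10⁻⁵ × 1880 K = 0.16200 eV.
n₂/n₀ = (g₂/g₀) exp[−(E₂−E₀)/kT] = (1/5) × exp(−(0.321 eV)/(0.16200 eV)) = (1/5) × exp(-1.9815) = 0.0276.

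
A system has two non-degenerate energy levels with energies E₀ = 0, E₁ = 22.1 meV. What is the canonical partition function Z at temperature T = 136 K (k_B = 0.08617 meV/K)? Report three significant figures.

k_BT = 0.08617 × 136 K = 11.719 meV.
Eᵢ/kT = 0, 1.8858.
Z = Σ e^(−Eᵢ/kT) = e^(−0) + e^(−1.8858) = 1.0000 + 0.15171 = 1.1517.

Z = 1.15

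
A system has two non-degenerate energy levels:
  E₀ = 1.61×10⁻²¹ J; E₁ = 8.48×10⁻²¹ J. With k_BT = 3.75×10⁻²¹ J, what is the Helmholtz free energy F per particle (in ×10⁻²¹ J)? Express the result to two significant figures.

1.1 ×10⁻²¹ J

Eᵢ/kT = 0.4293, 2.261.
Z = Σ e^(−Eᵢ/kT) = e^(−0.4293) + e^(−2.261) = 0.6510 + 0.1042 = 0.7552.
F = −kT ln Z = −3.75 × ln(0.7552) = −3.75 × -0.2808 = 1.1 ×10⁻²¹ J.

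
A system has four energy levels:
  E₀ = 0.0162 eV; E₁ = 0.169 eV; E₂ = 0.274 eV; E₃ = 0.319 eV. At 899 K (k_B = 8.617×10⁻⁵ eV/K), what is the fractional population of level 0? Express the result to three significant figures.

k_BT = 8.617×10⁻⁵ × 899 K = 0.077467 eV.
Eᵢ/kT = 0.20912, 2.1816, 3.5370, 4.1179.
Z = Σ e^(−Eᵢ/kT) = e^(−0.20912) + e^(−2.1816) + e^(−3.5370) + e^(−4.1179) = 0.81130 + 0.11286 + 0.029100 + 0.016279 = 0.96954.
P₀ = e^(−E₀/kT) / Z = 0.81130/0.96954 = 0.837.

0.837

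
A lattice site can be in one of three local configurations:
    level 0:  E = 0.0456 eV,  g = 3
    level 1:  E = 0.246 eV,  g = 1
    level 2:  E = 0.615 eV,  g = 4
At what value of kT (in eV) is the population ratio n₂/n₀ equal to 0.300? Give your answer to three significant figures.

n₂/n₀ = (g₂/g₀) exp[−(E₂−E₀)/kT] = 0.300.
⇒ (E₂−E₀)/kT = ln((4/3)/0.300) = ln(4.4444) = 1.4916.
kT = 0.5694 eV / 1.4916 = 0.382 eV.

0.382 eV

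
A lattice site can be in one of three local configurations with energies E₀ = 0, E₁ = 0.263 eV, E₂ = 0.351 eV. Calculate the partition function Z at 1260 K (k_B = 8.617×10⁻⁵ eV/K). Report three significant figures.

Z = 1.13

k_BT = 8.617×10⁻⁵ × 1260 K = 0.10857 eV.
Eᵢ/kT = 0, 2.4224, 3.2329.
Z = Σ e^(−Eᵢ/kT) = e^(−0) + e^(−2.4224) + e^(−3.2329) = 1.0000 + 0.088708 + 0.039443 = 1.1282.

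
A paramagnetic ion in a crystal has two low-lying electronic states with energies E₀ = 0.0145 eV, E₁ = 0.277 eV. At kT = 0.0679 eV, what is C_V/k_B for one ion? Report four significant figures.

Eᵢ/kT = 0.213549, 4.07953.
Z = Σ e^(−Eᵢ/kT) = e^(−0.213549) + e^(−4.07953) = 0.807713 + 0.0169154 = 0.824628.
⟨E⟩ = 0.0198846 eV, ⟨E²⟩ = 0.00177986 eV².
C_V/k_B = (⟨E²⟩ − ⟨E⟩²)/(kT)² = (0.00177986 − 0.000395397)/0.00461041 = 0.3003.

0.3003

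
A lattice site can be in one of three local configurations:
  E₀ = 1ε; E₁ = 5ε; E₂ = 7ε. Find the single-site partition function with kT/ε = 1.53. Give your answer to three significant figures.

Eᵢ/kT = 0.65359, 3.2680, 4.5752.
Z = Σ e^(−Eᵢ/kT) = e^(−0.65359) + e^(−3.2680) + e^(−4.5752) = 0.52017 + 0.038083 + 0.010304 = 0.56856.

Z = 0.569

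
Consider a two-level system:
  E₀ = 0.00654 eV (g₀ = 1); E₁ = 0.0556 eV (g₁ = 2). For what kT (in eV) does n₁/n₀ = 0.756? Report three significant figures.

n₁/n₀ = (g₁/g₀) exp[−(E₁−E₀)/kT] = 0.756.
⇒ (E₁−E₀)/kT = ln((2/1)/0.756) = ln(2.6455) = 0.97286.
kT = 0.04906 eV / 0.97286 = 0.0504 eV.

0.0504 eV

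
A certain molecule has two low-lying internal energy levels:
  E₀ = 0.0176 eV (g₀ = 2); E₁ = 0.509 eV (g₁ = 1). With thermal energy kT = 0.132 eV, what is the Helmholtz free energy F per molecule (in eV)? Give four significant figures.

-0.07548 eV

Eᵢ/kT = 0.133333, 3.85606.
Z = Σ gᵢe^(−Eᵢ/kT) = 2·e^(−0.133333) + 1·e^(−3.85606) = 1.75035 + 0.0211512 = 1.77150.
F = −kT ln Z = −0.132 × ln(1.77150) = −0.132 × 0.571827 = -0.07548 eV.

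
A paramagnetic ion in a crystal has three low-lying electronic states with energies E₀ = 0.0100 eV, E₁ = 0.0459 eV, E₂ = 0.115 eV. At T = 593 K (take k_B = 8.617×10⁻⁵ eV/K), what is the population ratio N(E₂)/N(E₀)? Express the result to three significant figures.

0.128

k_BT = 8.617×10⁻⁵ × 593 K = 0.051099 eV.
n₂/n₀ = exp[−(E₂−E₀)/kT] = exp(−(0.1050 eV)/(0.051099 eV)) = exp(-2.0548) = 0.128.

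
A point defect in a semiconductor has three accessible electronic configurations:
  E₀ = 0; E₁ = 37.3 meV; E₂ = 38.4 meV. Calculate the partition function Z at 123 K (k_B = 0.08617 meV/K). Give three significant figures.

Z = 1.06

k_BT = 0.08617 × 123 K = 10.599 meV.
Eᵢ/kT = 0, 3.5192, 3.6230.
Z = Σ e^(−Eᵢ/kT) = e^(−0) + e^(−3.5192) + e^(−3.6230) = 1.0000 + 0.029623 + 0.026702 = 1.0563.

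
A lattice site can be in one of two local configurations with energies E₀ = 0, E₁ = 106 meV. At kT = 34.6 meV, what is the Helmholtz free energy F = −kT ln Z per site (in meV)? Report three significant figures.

-1.58 meV

Eᵢ/kT = 0, 3.0636.
Z = Σ e^(−Eᵢ/kT) = e^(−0) + e^(−3.0636) = 1.0000 + 0.046719 = 1.0467.
F = −kT ln Z = −34.6 × ln(1.0467) = −34.6 × 0.045642 = -1.58 meV.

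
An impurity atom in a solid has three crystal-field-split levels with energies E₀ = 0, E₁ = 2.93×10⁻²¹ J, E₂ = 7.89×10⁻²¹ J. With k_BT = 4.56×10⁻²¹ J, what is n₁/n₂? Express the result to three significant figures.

2.97

n₁/n₂ = exp[−(E₁−E₂)/kT] = exp(−(-4.96 ×10⁻²¹ J)/(4.56 ×10⁻²¹ J)) = exp(1.0877) = 2.97.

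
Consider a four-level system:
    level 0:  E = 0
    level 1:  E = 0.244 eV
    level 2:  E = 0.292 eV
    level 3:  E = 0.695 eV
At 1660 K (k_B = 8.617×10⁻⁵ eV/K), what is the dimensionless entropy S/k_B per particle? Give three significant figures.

0.741

k_BT = 8.617×10⁻⁵ × 1660 K = 0.14304 eV.
Eᵢ/kT = 0, 1.7058, 2.0414, 4.8588.
Z = Σ e^(−Eᵢ/kT) = e^(−0) + e^(−1.7058) + e^(−2.0414) + e^(−4.8588) = 1.0000 + 0.18163 + 0.12985 + 0.0077598 = 1.3192.
⟨E⟩ = Σ EᵢPᵢ = 0.066424 eV.
S/k_B = ln Z + ⟨E⟩/kT = ln(1.3192) + 0.066424/0.14304 = 0.27703 + 0.46437 = 0.741.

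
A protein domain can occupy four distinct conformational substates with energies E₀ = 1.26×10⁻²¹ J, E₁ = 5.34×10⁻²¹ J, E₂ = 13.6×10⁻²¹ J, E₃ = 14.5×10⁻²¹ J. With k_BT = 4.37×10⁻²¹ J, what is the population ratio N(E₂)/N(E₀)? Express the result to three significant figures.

0.0594

n₂/n₀ = exp[−(E₂−E₀)/kT] = exp(−(12.34 ×10⁻²¹ J)/(4.37 ×10⁻²¹ J)) = exp(-2.8238) = 0.0594.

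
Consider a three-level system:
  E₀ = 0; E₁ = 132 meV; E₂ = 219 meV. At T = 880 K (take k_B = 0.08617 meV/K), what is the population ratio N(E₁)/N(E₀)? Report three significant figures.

k_BT = 0.08617 × 880 K = 75.830 meV.
n₁/n₀ = exp[−(E₁−E₀)/kT] = exp(−(132 meV)/(75.830 meV)) = exp(-1.7407) = 0.175.

0.175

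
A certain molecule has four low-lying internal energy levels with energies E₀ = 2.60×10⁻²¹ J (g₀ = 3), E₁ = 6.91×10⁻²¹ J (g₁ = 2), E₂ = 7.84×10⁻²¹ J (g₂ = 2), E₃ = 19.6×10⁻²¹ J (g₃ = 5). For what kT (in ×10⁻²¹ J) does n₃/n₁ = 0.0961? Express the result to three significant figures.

n₃/n₁ = (g₃/g₁) exp[−(E₃−E₁)/kT] = 0.0961.
⇒ (E₃−E₁)/kT = ln((5/2)/0.0961) = ln(26.015) = 3.2587.
kT = 12.69 ×10⁻²¹ J / 3.2587 = 3.89 ×10⁻²¹ J.

3.89 ×10⁻²¹ J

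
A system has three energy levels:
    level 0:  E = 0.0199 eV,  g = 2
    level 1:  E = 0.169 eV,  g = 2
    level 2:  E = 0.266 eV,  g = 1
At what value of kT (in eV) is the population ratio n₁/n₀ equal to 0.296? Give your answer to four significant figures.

0.1225 eV

n₁/n₀ = (g₁/g₀) exp[−(E₁−E₀)/kT] = 0.296.
⇒ (E₁−E₀)/kT = ln((2/2)/0.296) = ln(3.37838) = 1.21740.
kT = 0.1491 eV / 1.21740 = 0.1225 eV.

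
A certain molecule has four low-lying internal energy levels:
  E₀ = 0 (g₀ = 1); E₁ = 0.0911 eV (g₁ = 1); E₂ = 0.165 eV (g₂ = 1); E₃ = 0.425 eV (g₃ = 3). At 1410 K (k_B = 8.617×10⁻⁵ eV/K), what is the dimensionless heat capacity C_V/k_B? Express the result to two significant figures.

k_BT = 8.617×10⁻⁵ × 1410 K = 0.1215 eV.
Eᵢ/kT = 0, 0.7498, 1.358, 3.498.
Z = Σ gᵢe^(−Eᵢ/kT) = 1·e^(−0) + 1·e^(−0.7498) + 1·e^(−1.358) + 3·e^(−3.498) = 1.000 + 0.4725 + 0.2572 + 0.09077 = 1.820.
⟨E⟩ = 0.06816 eV, ⟨E²⟩ = 0.01501 eV².
C_V/k_B = (⟨E²⟩ − ⟨E⟩²)/(kT)² = (0.01501 − 0.004646)/0.01476 = 0.70.

0.70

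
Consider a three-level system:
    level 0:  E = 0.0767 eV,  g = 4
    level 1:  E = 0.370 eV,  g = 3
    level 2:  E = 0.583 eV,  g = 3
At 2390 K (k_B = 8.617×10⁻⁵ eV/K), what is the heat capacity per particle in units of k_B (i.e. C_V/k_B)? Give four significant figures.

0.4947

k_BT = 8.617×10⁻⁵ × 2390 K = 0.205946 eV.
Eᵢ/kT = 0.372428, 1.79659, 2.83084.
Z = Σ gᵢe^(−Eᵢ/kT) = 4·e^(−0.372428) + 3·e^(−1.79659) + 3·e^(−2.83084) = 2.75624 + 0.497591 + 0.176890 = 3.43072.
⟨E⟩ = 0.145345 eV, ⟨E²⟩ = 0.0421071 eV².
C_V/k_B = (⟨E²⟩ − ⟨E⟩²)/(kT)² = (0.0421071 − 0.0211252)/0.0424138 = 0.4947.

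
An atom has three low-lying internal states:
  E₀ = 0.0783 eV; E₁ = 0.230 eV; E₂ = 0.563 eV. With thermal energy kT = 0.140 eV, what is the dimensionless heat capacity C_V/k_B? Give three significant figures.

0.444

Eᵢ/kT = 0.55929, 1.6429, 4.0214.
Z = Σ e^(−Eᵢ/kT) = e^(−0.55929) + e^(−1.6429) + e^(−4.0214) = 0.57161 + 0.19342 + 0.017928 = 0.78296.
⟨E⟩ = 0.12687 eV, ⟨E²⟩ = 0.024802 eV².
C_V/k_B = (⟨E²⟩ − ⟨E⟩²)/(kT)² = (0.024802 − 0.016096)/0.019600 = 0.444.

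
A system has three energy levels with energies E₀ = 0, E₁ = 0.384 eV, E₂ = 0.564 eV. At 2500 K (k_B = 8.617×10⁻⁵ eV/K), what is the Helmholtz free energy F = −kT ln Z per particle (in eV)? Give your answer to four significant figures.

k_BT = 8.617×10⁻⁵ × 2500 K = 0.215425 eV.
Eᵢ/kT = 0, 1.78252, 2.61808.
Z = Σ e^(−Eᵢ/kT) = e^(−0) + e^(−1.78252) + e^(−2.61808) = 1.00000 + 0.168214 + 0.0729428 = 1.24116.
F = −kT ln Z = −0.215425 × ln(1.24116) = −0.215425 × 0.216046 = -0.04654 eV.

-0.04654 eV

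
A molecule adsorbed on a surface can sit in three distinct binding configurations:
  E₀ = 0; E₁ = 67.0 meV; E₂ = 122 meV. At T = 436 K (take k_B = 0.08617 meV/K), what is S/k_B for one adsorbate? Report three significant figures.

0.541

k_BT = 0.08617 × 436 K = 37.570 meV.
Eᵢ/kT = 0, 1.7833, 3.2473.
Z = Σ e^(−Eᵢ/kT) = e^(−0) + e^(−1.7833) + e^(−3.2473) = 1.0000 + 0.16808 + 0.038879 = 1.2070.
⟨E⟩ = Σ EᵢPᵢ = 13.260 meV.
S/k_B = ln Z + ⟨E⟩/kT = ln(1.2070) + 13.260/37.570 = 0.18814 + 0.35294 = 0.541.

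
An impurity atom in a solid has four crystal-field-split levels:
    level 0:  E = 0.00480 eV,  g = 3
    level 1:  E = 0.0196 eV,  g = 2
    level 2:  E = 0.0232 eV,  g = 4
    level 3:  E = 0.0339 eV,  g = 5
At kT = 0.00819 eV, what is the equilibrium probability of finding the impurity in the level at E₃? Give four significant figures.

0.03676

Eᵢ/kT = 0.586081, 2.39316, 2.83272, 4.13919.
Z = Σ gᵢe^(−Eᵢ/kT) = 3·e^(−0.586081) + 2·e^(−2.39316) + 4·e^(−2.83272) + 5·e^(−4.13919) = 1.66951 + 0.182681 + 0.235410 + 0.0796788 = 2.16728.
P₃ = g₃ e^(−E₃/kT) / Z = 0.0796788/2.16728 = 0.03676.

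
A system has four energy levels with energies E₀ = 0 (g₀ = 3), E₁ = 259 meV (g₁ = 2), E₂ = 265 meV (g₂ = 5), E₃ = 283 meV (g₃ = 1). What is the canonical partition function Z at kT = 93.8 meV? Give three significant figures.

Eᵢ/kT = 0, 2.7612, 2.8252, 3.0171.
Z = Σ gᵢe^(−Eᵢ/kT) = 3·e^(−0) + 2·e^(−2.7612) + 5·e^(−2.8252) + 1·e^(−3.0171) = 3.0000 + 0.12643 + 0.29648 + 0.048943 = 3.4719.

Z = 3.47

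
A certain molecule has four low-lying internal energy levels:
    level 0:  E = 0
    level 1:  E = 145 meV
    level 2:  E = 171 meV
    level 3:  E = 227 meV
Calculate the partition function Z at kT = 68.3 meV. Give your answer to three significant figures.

Eᵢ/kT = 0, 2.1230, 2.5037, 3.3236.
Z = Σ e^(−Eᵢ/kT) = e^(−0) + e^(−2.1230) + e^(−2.5037) + e^(−3.3236) = 1.0000 + 0.11967 + 0.081782 + 0.036023 = 1.2375.

Z = 1.24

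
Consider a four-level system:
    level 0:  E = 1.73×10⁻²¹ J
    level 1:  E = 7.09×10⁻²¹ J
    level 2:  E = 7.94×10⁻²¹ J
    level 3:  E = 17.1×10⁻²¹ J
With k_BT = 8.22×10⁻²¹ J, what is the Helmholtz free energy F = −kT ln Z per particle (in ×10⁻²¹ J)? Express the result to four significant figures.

Eᵢ/kT = 0.210462, 0.862530, 0.965937, 2.08029.
Z = Σ e^(−Eᵢ/kT) = e^(−0.210462) + e^(−0.862530) + e^(−0.965937) + e^(−2.08029) = 0.810210 + 0.422093 + 0.380626 + 0.124894 = 1.73782.
F = −kT ln Z = −8.22 × ln(1.73782) = −8.22 × 0.552631 = -4.543 ×10⁻²¹ J.

-4.543 ×10⁻²¹ J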